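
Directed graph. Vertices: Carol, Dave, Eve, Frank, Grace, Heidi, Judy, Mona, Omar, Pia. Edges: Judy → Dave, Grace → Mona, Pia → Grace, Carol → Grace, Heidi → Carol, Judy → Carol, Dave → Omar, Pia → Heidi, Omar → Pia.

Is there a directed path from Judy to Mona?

Explore from Judy.
Distance 1: reach Carol, Dave.
Distance 2: reach Grace, Omar.
Distance 3: reach Mona, Pia.
Found Mona.

Yes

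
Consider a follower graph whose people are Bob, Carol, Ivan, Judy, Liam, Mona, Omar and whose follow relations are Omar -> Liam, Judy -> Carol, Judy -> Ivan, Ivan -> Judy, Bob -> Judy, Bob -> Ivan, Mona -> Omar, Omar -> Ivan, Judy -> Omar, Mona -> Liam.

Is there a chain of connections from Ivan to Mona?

Explore from Ivan.
Distance 1: reach Judy.
Distance 2: reach Carol, Omar.
Distance 3: reach Liam.
The search from Ivan is exhausted; no directed path reaches Mona.

No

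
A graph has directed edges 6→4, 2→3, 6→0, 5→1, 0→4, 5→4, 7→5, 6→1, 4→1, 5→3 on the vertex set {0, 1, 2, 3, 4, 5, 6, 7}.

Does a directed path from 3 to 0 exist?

No

3 has no outgoing edges, so nothing is reachable from it.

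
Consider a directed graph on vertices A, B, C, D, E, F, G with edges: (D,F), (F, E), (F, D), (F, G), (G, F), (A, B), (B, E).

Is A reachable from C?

No

C has no outgoing edges, so nothing is reachable from it.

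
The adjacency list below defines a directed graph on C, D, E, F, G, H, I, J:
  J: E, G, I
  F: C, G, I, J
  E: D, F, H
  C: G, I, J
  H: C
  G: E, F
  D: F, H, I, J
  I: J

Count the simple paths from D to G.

21

D→F→C→G
D→F→C→I→J→G
D→F→C→J→G
D→F→G
D→F→I→J→E→H→C→G
D→F→I→J→G
D→F→J→E→H→C→G
D→F→J→G
... and 13 more.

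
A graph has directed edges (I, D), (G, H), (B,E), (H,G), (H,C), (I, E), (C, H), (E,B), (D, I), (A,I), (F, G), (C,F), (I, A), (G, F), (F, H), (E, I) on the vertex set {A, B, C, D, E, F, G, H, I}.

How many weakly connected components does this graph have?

From A: component {A, B, D, E, I}.
From C: component {C, F, G, H}.
That's 2 components.

2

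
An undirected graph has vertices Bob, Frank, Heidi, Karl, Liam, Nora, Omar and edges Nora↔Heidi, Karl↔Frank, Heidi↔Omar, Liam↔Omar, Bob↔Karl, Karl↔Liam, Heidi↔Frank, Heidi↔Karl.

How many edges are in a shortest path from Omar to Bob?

3

Distance 0: Omar.
Distance 1: Heidi, Liam.
Distance 2: Frank, Karl, Nora.
Distance 3: Bob — contains Bob.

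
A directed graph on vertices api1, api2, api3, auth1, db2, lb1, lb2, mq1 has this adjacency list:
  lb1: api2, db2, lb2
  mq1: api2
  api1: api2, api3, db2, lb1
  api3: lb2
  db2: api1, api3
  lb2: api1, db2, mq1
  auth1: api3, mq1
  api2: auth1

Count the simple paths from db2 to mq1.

9

db2→api1→api2→auth1→api3→lb2→mq1
db2→api1→api2→auth1→mq1
db2→api1→api3→lb2→mq1
db2→api1→lb1→api2→auth1→api3→lb2→mq1
db2→api1→lb1→api2→auth1→mq1
db2→api1→lb1→lb2→mq1
db2→api3→lb2→api1→api2→auth1→mq1
db2→api3→lb2→api1→lb1→api2→auth1→mq1
db2→api3→lb2→mq1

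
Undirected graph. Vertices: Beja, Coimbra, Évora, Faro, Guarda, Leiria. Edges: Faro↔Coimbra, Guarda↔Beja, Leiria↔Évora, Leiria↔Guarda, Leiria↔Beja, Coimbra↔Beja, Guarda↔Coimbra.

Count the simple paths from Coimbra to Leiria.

Coimbra–Beja–Guarda–Leiria
Coimbra–Beja–Leiria
Coimbra–Guarda–Beja–Leiria
Coimbra–Guarda–Leiria

4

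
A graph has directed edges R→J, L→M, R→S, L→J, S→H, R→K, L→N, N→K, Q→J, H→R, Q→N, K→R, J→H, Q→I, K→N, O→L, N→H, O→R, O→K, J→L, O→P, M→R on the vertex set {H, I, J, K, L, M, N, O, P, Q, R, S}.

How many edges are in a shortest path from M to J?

Distance 0: M.
Distance 1: R.
Distance 2: J, K, S — contains J.

2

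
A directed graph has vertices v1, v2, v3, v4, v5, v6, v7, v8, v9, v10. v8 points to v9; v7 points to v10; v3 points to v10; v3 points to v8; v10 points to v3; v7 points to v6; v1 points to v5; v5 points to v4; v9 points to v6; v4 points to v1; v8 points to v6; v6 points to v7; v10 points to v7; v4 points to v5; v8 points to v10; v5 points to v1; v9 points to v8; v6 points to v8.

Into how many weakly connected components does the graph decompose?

From v1: component {v1, v4, v5}.
From v2: component {v2}.
From v3: component {v3, v6, v7, v8, v9, v10}.
That's 3 components.

3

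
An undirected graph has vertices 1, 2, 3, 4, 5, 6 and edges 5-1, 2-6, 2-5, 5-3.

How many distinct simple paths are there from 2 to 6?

2–6

1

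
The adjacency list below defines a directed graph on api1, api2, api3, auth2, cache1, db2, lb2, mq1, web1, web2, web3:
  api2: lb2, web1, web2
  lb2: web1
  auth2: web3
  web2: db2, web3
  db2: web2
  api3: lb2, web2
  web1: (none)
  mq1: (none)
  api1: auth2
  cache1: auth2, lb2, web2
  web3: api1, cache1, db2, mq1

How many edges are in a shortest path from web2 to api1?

2

Distance 0: web2.
Distance 1: db2, web3.
Distance 2: api1, cache1, mq1 — contains api1.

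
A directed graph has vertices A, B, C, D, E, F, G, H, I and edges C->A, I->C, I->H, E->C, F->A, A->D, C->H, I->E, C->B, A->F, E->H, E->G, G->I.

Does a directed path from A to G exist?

No

Explore from A.
Distance 1: reach D, F.
The search from A is exhausted; no directed path reaches G.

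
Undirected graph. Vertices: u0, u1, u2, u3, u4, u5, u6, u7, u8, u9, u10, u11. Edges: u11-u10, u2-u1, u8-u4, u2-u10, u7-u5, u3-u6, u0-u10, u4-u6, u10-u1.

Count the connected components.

From u0: component {u0, u1, u2, u10, u11}.
From u3: component {u3, u4, u6, u8}.
From u5: component {u5, u7}.
From u9: component {u9}.
That's 4 components.

4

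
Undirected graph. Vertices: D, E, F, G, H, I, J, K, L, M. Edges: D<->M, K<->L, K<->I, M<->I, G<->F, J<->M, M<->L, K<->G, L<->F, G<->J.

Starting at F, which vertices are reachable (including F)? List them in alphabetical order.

D, F, G, I, J, K, L, M

Start at F.
Its neighbours: G, L.
Then their neighbours: J, K, M.
Then next layer: D, I.
Nothing further is reachable.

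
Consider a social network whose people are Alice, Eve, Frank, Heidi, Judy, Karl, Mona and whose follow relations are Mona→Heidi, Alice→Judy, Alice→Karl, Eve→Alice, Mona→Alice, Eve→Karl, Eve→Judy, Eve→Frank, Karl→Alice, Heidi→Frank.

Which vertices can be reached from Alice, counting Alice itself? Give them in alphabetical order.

Alice, Judy, Karl

Start at Alice.
Its neighbours: Judy, Karl.
Nothing further is reachable.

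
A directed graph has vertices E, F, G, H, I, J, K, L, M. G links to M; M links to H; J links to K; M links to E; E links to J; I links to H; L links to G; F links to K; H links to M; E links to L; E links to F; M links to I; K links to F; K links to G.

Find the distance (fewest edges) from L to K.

5

Distance 0: L.
Distance 1: G.
Distance 2: M.
Distance 3: E, H, I.
Distance 4: F, J.
Distance 5: K — contains K.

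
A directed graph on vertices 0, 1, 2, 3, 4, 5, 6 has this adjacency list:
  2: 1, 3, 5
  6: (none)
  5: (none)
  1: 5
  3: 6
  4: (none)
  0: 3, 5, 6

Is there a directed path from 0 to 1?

Explore from 0.
Distance 1: reach 3, 5, 6.
The search from 0 is exhausted; no directed path reaches 1.

No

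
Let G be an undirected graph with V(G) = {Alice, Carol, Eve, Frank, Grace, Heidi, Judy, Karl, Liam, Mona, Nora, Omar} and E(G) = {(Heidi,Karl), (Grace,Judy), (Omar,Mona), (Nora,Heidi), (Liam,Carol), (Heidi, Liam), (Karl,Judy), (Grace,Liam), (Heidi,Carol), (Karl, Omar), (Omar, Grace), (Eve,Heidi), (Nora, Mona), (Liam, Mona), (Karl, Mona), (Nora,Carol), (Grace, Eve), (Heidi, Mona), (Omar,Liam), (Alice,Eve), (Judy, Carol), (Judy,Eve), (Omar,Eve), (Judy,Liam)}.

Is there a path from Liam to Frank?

No

Explore from Liam.
Distance 1: reach Carol, Grace, Heidi, Judy, Mona, Omar.
Distance 2: reach Eve, Karl, Nora.
Distance 3: reach Alice.
The search is exhausted without reaching Frank; it lies in a different component.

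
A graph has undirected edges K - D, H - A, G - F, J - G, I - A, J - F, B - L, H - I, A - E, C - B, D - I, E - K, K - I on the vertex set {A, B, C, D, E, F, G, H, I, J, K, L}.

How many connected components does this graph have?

From A: component {A, D, E, H, I, K}.
From B: component {B, C, L}.
From F: component {F, G, J}.
That's 3 components.

3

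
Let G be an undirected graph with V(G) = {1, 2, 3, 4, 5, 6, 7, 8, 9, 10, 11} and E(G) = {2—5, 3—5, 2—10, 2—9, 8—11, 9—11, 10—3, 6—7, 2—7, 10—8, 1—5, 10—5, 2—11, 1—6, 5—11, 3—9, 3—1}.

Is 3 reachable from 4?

No

4 has no edges, so nothing is reachable from it.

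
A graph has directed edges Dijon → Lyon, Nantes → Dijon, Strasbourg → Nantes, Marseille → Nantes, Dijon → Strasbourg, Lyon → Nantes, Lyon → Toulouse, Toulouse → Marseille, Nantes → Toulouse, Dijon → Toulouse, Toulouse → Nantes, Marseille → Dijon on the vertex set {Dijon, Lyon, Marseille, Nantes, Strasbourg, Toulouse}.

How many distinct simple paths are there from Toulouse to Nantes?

4

Toulouse→Marseille→Dijon→Lyon→Nantes
Toulouse→Marseille→Dijon→Strasbourg→Nantes
Toulouse→Marseille→Nantes
Toulouse→Nantes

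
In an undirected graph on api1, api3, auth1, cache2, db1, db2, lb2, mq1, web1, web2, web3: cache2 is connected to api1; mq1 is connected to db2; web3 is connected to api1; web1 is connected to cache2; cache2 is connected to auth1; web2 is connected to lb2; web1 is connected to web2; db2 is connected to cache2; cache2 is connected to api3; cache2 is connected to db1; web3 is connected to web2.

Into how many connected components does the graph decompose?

From api1: component {api1, api3, auth1, cache2, db1, db2, lb2, mq1, web1, web2, web3}.
That's 1 component.

1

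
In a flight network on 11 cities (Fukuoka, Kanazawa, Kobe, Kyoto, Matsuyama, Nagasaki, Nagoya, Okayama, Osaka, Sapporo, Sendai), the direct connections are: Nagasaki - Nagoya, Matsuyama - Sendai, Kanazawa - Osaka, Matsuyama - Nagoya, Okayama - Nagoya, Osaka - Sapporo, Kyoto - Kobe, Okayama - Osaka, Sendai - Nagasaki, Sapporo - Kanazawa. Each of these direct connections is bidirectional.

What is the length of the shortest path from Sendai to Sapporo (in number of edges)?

Distance 0: Sendai.
Distance 1: Matsuyama, Nagasaki.
Distance 2: Nagoya.
Distance 3: Okayama.
Distance 4: Osaka.
Distance 5: Kanazawa, Sapporo — contains Sapporo.

5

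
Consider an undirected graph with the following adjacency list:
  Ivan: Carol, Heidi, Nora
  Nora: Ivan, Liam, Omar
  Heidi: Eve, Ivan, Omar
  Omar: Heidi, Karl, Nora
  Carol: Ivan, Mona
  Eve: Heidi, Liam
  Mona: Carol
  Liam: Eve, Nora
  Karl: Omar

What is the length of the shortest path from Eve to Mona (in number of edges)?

Distance 0: Eve.
Distance 1: Heidi, Liam.
Distance 2: Ivan, Nora, Omar.
Distance 3: Carol, Karl.
Distance 4: Mona — contains Mona.

4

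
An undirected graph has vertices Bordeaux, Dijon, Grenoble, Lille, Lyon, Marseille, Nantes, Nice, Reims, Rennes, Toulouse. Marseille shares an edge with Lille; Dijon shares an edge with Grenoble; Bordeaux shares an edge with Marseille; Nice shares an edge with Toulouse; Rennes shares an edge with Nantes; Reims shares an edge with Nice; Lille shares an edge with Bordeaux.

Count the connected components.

5

From Bordeaux: component {Bordeaux, Lille, Marseille}.
From Dijon: component {Dijon, Grenoble}.
From Lyon: component {Lyon}.
From Nantes: component {Nantes, Rennes}.
From Nice: component {Nice, Reims, Toulouse}.
That's 5 components.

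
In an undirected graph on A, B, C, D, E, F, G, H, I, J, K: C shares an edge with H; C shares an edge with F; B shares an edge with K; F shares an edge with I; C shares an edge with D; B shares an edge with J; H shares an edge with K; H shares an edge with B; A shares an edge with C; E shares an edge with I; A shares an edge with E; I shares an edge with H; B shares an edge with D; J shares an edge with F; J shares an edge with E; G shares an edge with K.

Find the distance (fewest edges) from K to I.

2

Distance 0: K.
Distance 1: B, G, H.
Distance 2: C, D, I, J — contains I.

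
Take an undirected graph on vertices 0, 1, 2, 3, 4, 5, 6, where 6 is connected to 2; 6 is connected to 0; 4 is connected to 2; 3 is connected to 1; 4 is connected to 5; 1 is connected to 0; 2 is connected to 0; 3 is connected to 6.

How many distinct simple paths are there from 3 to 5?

4

3–1–0–2–4–5
3–1–0–6–2–4–5
3–6–0–2–4–5
3–6–2–4–5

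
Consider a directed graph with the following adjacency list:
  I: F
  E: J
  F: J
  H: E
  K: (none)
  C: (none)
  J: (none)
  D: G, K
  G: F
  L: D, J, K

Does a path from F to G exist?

No

Explore from F.
Distance 1: reach J.
The search from F is exhausted; no directed path reaches G.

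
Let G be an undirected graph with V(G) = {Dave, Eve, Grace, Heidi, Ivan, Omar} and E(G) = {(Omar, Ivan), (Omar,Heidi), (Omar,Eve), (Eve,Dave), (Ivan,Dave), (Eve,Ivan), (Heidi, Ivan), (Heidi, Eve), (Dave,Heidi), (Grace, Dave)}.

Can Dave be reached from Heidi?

Yes

Explore from Heidi.
Distance 1: reach Dave, Eve, Ivan, Omar.
Found Dave.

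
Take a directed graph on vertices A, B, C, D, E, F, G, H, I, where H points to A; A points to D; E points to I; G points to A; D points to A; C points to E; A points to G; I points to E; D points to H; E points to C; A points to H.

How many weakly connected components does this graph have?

From A: component {A, D, G, H}.
From B: component {B}.
From C: component {C, E, I}.
From F: component {F}.
That's 4 components.

4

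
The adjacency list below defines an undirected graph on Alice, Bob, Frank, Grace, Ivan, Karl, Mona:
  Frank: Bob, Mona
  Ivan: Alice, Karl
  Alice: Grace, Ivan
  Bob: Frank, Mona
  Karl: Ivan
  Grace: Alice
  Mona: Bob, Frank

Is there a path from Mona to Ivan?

No

Explore from Mona.
Distance 1: reach Bob, Frank.
The search is exhausted without reaching Ivan; it lies in a different component.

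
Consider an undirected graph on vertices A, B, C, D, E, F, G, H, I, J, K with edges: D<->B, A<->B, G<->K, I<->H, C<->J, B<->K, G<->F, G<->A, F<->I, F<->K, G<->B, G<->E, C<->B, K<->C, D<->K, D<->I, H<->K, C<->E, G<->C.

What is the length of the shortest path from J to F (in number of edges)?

3

Distance 0: J.
Distance 1: C.
Distance 2: B, E, G, K.
Distance 3: A, D, F, H — contains F.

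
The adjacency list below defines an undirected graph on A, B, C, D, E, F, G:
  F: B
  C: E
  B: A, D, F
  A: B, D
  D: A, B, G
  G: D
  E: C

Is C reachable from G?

No

Explore from G.
Distance 1: reach D.
Distance 2: reach A, B.
Distance 3: reach F.
The search is exhausted without reaching C; it lies in a different component.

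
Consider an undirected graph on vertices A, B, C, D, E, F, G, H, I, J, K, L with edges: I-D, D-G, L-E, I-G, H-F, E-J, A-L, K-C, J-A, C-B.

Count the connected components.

4

From A: component {A, E, J, L}.
From B: component {B, C, K}.
From D: component {D, G, I}.
From F: component {F, H}.
That's 4 components.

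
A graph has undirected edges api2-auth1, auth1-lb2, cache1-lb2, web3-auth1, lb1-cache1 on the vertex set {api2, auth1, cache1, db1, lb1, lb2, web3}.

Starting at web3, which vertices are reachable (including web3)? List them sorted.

Start at web3.
Its neighbours: auth1.
Then their neighbours: api2, lb2.
Then next layer: cache1.
Then next layer: lb1.
Nothing further is reachable.

api2, auth1, cache1, lb1, lb2, web3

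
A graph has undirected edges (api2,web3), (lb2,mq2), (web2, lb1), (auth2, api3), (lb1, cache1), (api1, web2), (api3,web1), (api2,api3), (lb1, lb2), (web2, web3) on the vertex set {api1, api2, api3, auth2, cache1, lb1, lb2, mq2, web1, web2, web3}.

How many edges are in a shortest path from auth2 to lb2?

Distance 0: auth2.
Distance 1: api3.
Distance 2: api2, web1.
Distance 3: web3.
Distance 4: web2.
Distance 5: api1, lb1.
Distance 6: cache1, lb2 — contains lb2.

6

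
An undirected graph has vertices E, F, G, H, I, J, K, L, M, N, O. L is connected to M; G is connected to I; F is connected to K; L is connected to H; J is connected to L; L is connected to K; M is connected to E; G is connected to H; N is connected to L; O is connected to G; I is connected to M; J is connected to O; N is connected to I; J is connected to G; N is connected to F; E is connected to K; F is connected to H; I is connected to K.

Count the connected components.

From E: component {E, F, G, H, I, J, K, L, M, N, O}.
That's 1 component.

1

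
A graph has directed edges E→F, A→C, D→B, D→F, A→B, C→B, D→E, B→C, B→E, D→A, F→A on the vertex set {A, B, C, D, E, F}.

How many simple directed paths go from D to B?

7

D→A→B
D→A→C→B
D→B
D→E→F→A→B
D→E→F→A→C→B
D→F→A→B
D→F→A→C→B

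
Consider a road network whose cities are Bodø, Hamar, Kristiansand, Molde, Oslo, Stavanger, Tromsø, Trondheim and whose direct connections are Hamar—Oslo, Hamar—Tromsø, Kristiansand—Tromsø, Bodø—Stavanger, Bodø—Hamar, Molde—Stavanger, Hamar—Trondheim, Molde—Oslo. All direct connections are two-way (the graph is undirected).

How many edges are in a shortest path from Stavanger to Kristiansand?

Distance 0: Stavanger.
Distance 1: Bodø, Molde.
Distance 2: Hamar, Oslo.
Distance 3: Tromsø, Trondheim.
Distance 4: Kristiansand — contains Kristiansand.

4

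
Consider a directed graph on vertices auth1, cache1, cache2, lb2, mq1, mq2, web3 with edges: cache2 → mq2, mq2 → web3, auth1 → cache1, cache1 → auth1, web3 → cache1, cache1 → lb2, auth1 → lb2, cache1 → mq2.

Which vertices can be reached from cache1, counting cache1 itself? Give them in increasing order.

Start at cache1.
Its neighbours: auth1, lb2, mq2.
Then their neighbours: web3.
Nothing further is reachable.

auth1, cache1, lb2, mq2, web3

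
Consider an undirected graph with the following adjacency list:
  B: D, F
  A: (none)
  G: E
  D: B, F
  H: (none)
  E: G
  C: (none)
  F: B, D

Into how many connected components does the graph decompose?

From A: component {A}.
From B: component {B, D, F}.
From C: component {C}.
From E: component {E, G}.
From H: component {H}.
That's 5 components.

5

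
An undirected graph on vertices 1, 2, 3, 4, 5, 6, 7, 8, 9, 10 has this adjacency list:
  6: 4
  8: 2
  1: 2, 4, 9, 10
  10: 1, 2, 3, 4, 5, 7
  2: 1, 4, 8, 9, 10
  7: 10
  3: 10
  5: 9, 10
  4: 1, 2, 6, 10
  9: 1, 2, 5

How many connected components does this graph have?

1

From 1: component {1, 2, 3, 4, 5, 6, 7, 8, 9, 10}.
That's 1 component.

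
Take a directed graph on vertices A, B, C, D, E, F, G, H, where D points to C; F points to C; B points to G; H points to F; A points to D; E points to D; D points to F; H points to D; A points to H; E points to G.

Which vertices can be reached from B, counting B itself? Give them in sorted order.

Start at B.
Its neighbours: G.
Nothing further is reachable.

B, G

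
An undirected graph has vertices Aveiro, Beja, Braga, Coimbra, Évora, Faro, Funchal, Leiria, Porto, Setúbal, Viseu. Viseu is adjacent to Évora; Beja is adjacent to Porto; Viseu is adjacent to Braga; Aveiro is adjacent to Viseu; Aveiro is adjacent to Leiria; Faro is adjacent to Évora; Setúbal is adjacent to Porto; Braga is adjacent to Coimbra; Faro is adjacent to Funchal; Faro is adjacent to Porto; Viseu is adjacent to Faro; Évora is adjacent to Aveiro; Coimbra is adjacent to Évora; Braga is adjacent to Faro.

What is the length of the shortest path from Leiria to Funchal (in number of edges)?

4

Distance 0: Leiria.
Distance 1: Aveiro.
Distance 2: Évora, Viseu.
Distance 3: Braga, Coimbra, Faro.
Distance 4: Funchal, Porto — contains Funchal.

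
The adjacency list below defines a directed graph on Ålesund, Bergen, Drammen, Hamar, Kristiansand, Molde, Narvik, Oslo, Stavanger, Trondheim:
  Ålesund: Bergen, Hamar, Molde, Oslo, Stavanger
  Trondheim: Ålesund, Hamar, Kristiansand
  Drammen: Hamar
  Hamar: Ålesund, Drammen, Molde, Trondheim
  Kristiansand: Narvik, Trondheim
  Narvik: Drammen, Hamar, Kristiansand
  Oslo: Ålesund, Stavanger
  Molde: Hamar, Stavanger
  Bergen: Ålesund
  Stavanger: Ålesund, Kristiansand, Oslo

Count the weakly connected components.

From Ålesund: component {Ålesund, Bergen, Drammen, Hamar, Kristiansand, Molde, Narvik, Oslo, Stavanger, Trondheim}.
That's 1 component.

1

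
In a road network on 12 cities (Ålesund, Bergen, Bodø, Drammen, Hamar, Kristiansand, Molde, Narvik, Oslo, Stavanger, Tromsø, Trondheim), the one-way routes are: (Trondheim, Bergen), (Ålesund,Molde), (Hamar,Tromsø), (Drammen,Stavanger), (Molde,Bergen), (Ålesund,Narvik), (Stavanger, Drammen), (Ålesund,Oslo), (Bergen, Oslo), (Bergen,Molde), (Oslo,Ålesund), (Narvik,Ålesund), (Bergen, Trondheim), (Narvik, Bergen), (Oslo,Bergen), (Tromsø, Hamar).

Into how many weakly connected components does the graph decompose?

5

From Ålesund: component {Ålesund, Bergen, Molde, Narvik, Oslo, Trondheim}.
From Bodø: component {Bodø}.
From Drammen: component {Drammen, Stavanger}.
From Hamar: component {Hamar, Tromsø}.
From Kristiansand: component {Kristiansand}.
That's 5 components.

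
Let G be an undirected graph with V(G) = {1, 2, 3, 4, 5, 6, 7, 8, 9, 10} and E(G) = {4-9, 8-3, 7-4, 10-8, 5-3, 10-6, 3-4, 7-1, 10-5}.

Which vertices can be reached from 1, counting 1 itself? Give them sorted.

Start at 1.
Its neighbours: 7.
Then their neighbours: 4.
Then next layer: 3, 9.
Then next layer: 5, 8.
Then next layer: 10.
Then next layer: 6.
Nothing further is reachable.

1, 3, 4, 5, 6, 7, 8, 9, 10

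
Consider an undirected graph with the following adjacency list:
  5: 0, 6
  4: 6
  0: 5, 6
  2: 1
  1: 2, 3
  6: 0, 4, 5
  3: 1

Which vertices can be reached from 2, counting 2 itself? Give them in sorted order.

Start at 2.
Its neighbours: 1.
Then their neighbours: 3.
Nothing further is reachable.

1, 2, 3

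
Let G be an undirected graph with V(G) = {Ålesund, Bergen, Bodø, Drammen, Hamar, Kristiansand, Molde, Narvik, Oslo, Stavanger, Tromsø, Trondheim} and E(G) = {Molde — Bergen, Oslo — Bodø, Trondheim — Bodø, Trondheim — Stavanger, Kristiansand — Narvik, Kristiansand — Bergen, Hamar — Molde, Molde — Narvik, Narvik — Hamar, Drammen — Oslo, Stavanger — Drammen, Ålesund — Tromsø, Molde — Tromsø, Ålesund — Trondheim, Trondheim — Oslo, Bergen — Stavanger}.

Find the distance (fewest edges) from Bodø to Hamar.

5

Distance 0: Bodø.
Distance 1: Oslo, Trondheim.
Distance 2: Ålesund, Drammen, Stavanger.
Distance 3: Bergen, Tromsø.
Distance 4: Kristiansand, Molde.
Distance 5: Hamar, Narvik — contains Hamar.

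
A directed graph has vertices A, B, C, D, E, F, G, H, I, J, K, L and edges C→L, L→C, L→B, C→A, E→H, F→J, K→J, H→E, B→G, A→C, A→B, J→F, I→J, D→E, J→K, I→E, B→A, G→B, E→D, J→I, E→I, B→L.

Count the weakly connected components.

2

From A: component {A, B, C, G, L}.
From D: component {D, E, F, H, I, J, K}.
That's 2 components.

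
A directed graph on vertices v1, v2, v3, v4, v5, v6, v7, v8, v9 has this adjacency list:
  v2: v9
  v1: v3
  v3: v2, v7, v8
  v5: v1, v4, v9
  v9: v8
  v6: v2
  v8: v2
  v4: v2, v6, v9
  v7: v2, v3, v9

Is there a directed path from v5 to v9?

Yes

Explore from v5.
Distance 1: reach v1, v4, v9.
Found v9.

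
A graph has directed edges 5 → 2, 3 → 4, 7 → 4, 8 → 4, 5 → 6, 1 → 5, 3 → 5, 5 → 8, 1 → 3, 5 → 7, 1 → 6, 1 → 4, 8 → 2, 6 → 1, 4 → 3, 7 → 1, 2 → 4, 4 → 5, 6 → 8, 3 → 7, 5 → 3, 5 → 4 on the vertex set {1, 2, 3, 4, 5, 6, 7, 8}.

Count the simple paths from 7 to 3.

17

7→1→3
7→1→4→3
7→1→4→5→3
7→1→5→2→4→3
7→1→5→3
7→1→5→4→3
7→1→5→6→8→2→4→3
7→1→5→6→8→4→3
... and 9 more.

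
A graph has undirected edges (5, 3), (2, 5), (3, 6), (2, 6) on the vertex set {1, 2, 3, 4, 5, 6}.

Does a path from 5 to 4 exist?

Explore from 5.
Distance 1: reach 2, 3.
Distance 2: reach 6.
The search is exhausted without reaching 4; it lies in a different component.

No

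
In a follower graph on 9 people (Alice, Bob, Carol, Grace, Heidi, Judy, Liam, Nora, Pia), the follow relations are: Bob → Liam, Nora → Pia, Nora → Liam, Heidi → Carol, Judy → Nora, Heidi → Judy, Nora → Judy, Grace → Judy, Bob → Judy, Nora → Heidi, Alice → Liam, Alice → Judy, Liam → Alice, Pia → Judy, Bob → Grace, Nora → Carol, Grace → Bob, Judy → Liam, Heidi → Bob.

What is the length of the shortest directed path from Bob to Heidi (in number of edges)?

Distance 0: Bob.
Distance 1: Grace, Judy, Liam.
Distance 2: Alice, Nora.
Distance 3: Carol, Heidi, Pia — contains Heidi.

3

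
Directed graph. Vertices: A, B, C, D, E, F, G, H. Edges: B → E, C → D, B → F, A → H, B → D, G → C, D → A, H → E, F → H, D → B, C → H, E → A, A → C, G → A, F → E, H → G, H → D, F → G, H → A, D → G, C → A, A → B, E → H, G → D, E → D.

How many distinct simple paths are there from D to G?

15

D→A→B→E→H→G
D→A→B→F→E→H→G
D→A→B→F→G
D→A→B→F→H→G
D→A→C→H→G
D→A→H→G
D→B→E→A→C→H→G
D→B→E→A→H→G
D→B→E→H→G
D→B→F→E→A→C→H→G
D→B→F→E→A→H→G
D→B→F→E→H→G
D→B→F→G
D→B→F→H→G
D→G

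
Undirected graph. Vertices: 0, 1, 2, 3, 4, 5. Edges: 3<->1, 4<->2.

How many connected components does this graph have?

4

From 0: component {0}.
From 1: component {1, 3}.
From 2: component {2, 4}.
From 5: component {5}.
That's 4 components.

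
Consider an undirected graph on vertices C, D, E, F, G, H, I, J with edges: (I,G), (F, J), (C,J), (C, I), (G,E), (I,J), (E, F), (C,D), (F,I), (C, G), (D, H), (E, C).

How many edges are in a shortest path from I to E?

2

Distance 0: I.
Distance 1: C, F, G, J.
Distance 2: D, E — contains E.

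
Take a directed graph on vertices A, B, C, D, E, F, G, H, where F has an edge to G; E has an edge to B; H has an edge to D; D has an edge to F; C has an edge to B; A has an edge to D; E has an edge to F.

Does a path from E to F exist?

Explore from E.
Distance 1: reach B, F.
Found F.

Yes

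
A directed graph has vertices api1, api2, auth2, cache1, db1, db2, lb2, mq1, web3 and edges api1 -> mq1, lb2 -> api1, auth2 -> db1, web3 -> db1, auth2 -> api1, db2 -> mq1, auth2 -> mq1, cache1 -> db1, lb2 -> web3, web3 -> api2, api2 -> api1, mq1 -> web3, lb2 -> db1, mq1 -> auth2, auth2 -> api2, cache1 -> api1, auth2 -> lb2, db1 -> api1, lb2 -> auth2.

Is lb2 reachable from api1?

Explore from api1.
Distance 1: reach mq1.
Distance 2: reach auth2, web3.
Distance 3: reach api2, db1, lb2.
Found lb2.

Yes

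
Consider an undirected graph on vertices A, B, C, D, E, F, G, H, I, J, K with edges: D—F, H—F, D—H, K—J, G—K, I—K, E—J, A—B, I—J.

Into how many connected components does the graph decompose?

From A: component {A, B}.
From C: component {C}.
From D: component {D, F, H}.
From E: component {E, G, I, J, K}.
That's 4 components.

4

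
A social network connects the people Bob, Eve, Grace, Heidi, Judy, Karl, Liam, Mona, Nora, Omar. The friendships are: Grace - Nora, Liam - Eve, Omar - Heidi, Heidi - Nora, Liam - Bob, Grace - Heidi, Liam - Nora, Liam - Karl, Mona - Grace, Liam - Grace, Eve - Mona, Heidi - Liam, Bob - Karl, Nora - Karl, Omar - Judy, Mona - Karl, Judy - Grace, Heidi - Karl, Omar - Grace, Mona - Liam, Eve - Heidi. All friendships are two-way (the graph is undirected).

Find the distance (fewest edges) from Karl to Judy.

Distance 0: Karl.
Distance 1: Bob, Heidi, Liam, Mona, Nora.
Distance 2: Eve, Grace, Omar.
Distance 3: Judy — contains Judy.

3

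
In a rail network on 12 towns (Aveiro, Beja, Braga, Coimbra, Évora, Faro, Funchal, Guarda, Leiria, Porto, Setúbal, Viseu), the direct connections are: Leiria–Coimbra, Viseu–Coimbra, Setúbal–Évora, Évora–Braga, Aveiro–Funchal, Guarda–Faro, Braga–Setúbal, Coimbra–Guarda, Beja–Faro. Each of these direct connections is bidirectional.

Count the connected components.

From Aveiro: component {Aveiro, Funchal}.
From Beja: component {Beja, Coimbra, Faro, Guarda, Leiria, Viseu}.
From Braga: component {Braga, Évora, Setúbal}.
From Porto: component {Porto}.
That's 4 components.

4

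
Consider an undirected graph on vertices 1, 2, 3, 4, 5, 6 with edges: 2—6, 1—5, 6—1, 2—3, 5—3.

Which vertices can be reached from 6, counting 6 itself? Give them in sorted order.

Start at 6.
Its neighbours: 1, 2.
Then their neighbours: 3, 5.
Nothing further is reachable.

1, 2, 3, 5, 6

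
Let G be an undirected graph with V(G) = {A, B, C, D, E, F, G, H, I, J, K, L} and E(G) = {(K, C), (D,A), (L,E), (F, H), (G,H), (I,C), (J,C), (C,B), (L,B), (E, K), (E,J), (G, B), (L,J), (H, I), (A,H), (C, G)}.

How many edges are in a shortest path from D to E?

Distance 0: D.
Distance 1: A.
Distance 2: H.
Distance 3: F, G, I.
Distance 4: B, C.
Distance 5: J, K, L.
Distance 6: E — contains E.

6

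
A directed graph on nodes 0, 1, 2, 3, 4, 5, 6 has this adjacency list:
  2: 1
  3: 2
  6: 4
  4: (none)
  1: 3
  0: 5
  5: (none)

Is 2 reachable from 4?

No

4 has no outgoing edges, so nothing is reachable from it.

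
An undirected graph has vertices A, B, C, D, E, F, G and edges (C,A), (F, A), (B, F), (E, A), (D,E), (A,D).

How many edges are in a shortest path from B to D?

3

Distance 0: B.
Distance 1: F.
Distance 2: A.
Distance 3: C, D, E — contains D.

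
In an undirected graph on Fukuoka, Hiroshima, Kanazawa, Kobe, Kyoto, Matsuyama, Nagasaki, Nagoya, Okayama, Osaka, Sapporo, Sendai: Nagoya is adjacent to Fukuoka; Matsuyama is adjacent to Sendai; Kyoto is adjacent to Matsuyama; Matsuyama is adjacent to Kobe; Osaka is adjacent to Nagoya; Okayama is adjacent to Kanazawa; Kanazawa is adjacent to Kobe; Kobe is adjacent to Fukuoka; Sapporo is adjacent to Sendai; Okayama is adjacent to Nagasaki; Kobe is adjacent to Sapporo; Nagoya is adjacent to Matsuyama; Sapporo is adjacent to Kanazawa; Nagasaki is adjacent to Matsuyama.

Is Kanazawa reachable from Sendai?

Yes

Explore from Sendai.
Distance 1: reach Matsuyama, Sapporo.
Distance 2: reach Kanazawa, Kobe, Kyoto, Nagasaki, Nagoya.
Found Kanazawa.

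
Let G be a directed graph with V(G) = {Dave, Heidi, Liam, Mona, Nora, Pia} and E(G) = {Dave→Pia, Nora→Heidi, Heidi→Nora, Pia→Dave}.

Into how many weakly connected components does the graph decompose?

From Dave: component {Dave, Pia}.
From Heidi: component {Heidi, Nora}.
From Liam: component {Liam}.
From Mona: component {Mona}.
That's 4 components.

4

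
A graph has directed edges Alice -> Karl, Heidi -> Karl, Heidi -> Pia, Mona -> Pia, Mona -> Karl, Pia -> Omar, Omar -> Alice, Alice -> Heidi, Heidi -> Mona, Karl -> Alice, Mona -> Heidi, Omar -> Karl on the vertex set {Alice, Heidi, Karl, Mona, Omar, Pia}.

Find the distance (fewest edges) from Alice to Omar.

Distance 0: Alice.
Distance 1: Heidi, Karl.
Distance 2: Mona, Pia.
Distance 3: Omar — contains Omar.

3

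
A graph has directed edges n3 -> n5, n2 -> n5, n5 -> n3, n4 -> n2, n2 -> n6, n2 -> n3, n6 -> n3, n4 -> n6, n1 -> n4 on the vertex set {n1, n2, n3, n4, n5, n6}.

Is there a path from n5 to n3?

Explore from n5.
Distance 1: reach n3.
Found n3.

Yes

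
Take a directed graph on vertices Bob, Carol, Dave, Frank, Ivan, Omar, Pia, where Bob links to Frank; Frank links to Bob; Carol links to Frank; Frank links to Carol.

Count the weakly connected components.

5

From Bob: component {Bob, Carol, Frank}.
From Dave: component {Dave}.
From Ivan: component {Ivan}.
From Omar: component {Omar}.
From Pia: component {Pia}.
That's 5 components.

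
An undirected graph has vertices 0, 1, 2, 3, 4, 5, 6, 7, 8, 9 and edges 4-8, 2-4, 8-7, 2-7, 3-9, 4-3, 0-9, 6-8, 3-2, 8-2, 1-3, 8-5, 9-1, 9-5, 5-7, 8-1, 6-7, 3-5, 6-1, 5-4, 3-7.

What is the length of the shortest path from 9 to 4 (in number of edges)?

Distance 0: 9.
Distance 1: 0, 1, 3, 5.
Distance 2: 2, 4, 6, 7, 8 — contains 4.

2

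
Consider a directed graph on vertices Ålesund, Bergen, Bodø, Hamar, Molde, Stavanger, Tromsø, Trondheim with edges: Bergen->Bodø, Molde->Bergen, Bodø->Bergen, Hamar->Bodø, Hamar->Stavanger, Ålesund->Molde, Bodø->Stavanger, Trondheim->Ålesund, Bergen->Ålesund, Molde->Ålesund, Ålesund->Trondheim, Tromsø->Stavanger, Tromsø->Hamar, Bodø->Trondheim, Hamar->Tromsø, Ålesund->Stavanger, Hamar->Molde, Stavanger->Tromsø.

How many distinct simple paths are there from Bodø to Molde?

5

Bodø→Bergen→Ålesund→Molde
Bodø→Bergen→Ålesund→Stavanger→Tromsø→Hamar→Molde
Bodø→Stavanger→Tromsø→Hamar→Molde
Bodø→Trondheim→Ålesund→Molde
Bodø→Trondheim→Ålesund→Stavanger→Tromsø→Hamar→Molde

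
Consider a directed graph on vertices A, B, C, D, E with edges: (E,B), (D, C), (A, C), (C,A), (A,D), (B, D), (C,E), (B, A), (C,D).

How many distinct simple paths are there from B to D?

3

B→A→C→D
B→A→D
B→D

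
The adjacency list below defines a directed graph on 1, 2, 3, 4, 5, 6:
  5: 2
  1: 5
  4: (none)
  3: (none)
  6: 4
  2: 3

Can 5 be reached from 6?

Explore from 6.
Distance 1: reach 4.
The search from 6 is exhausted; no directed path reaches 5.

No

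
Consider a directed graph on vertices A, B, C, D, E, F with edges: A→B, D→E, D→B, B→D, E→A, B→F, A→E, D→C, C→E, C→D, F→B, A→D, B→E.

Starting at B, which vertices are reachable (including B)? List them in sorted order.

A, B, C, D, E, F

Start at B.
Its neighbours: D, E, F.
Then their neighbours: A, C.
Every vertex is now reached.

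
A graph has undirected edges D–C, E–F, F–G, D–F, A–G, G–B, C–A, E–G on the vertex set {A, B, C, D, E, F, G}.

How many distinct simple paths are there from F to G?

F–D–C–A–G
F–E–G
F–G

3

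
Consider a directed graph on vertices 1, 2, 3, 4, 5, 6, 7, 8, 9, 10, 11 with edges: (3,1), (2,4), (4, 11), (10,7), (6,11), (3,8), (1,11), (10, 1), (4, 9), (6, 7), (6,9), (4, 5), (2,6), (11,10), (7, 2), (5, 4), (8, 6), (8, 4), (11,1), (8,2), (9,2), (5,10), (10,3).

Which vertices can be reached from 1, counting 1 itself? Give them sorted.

Start at 1.
Its neighbours: 11.
Then their neighbours: 10.
Then next layer: 3, 7.
Then next layer: 2, 8.
Then next layer: 4, 6.
Then next layer: 5, 9.
Every vertex is now reached.

1, 2, 3, 4, 5, 6, 7, 8, 9, 10, 11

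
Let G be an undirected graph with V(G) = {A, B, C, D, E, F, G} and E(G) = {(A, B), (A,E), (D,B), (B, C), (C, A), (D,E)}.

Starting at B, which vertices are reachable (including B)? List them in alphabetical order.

Start at B.
Its neighbours: A, C, D.
Then their neighbours: E.
Nothing further is reachable.

A, B, C, D, E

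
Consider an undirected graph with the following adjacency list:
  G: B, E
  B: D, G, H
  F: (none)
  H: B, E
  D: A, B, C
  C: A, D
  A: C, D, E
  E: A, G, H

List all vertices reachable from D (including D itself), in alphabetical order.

A, B, C, D, E, G, H

Start at D.
Its neighbours: A, B, C.
Then their neighbours: E, G, H.
Nothing further is reachable.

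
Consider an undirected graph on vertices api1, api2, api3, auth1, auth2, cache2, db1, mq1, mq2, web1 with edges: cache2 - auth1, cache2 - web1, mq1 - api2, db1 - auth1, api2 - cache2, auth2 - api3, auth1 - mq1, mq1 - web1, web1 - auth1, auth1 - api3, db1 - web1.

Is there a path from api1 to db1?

api1 has no edges, so nothing is reachable from it.

No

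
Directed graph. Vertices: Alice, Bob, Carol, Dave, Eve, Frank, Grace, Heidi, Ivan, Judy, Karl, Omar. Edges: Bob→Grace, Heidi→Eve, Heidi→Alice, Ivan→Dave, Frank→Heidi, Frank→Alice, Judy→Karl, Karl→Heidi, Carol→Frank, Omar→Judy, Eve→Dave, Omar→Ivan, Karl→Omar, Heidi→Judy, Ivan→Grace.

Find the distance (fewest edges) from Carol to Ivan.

6

Distance 0: Carol.
Distance 1: Frank.
Distance 2: Alice, Heidi.
Distance 3: Eve, Judy.
Distance 4: Dave, Karl.
Distance 5: Omar.
Distance 6: Ivan — contains Ivan.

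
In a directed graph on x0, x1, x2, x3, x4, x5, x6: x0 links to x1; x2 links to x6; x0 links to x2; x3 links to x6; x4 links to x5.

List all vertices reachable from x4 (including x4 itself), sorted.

Start at x4.
Its neighbours: x5.
Nothing further is reachable.

x4, x5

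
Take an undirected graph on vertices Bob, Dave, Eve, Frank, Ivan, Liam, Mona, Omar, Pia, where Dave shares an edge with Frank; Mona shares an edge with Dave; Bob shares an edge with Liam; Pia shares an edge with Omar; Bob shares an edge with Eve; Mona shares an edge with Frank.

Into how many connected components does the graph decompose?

From Bob: component {Bob, Eve, Liam}.
From Dave: component {Dave, Frank, Mona}.
From Ivan: component {Ivan}.
From Omar: component {Omar, Pia}.
That's 4 components.

4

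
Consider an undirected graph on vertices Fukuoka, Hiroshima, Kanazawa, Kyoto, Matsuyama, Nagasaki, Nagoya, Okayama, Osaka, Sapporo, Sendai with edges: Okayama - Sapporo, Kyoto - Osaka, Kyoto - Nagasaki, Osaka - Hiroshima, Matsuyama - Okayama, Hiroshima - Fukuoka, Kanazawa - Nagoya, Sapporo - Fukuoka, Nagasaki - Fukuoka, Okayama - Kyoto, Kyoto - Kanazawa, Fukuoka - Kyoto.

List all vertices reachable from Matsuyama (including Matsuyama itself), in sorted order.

Start at Matsuyama.
Its neighbours: Okayama.
Then their neighbours: Kyoto, Sapporo.
Then next layer: Fukuoka, Kanazawa, Nagasaki, Osaka.
Then next layer: Hiroshima, Nagoya.
Nothing further is reachable.

Fukuoka, Hiroshima, Kanazawa, Kyoto, Matsuyama, Nagasaki, Nagoya, Okayama, Osaka, Sapporo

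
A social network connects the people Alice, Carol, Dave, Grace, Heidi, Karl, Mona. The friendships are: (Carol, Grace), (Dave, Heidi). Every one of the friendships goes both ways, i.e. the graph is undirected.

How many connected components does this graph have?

5

From Alice: component {Alice}.
From Carol: component {Carol, Grace}.
From Dave: component {Dave, Heidi}.
From Karl: component {Karl}.
From Mona: component {Mona}.
That's 5 components.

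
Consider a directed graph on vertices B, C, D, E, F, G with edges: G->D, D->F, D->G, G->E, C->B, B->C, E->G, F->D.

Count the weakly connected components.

From B: component {B, C}.
From D: component {D, E, F, G}.
That's 2 components.

2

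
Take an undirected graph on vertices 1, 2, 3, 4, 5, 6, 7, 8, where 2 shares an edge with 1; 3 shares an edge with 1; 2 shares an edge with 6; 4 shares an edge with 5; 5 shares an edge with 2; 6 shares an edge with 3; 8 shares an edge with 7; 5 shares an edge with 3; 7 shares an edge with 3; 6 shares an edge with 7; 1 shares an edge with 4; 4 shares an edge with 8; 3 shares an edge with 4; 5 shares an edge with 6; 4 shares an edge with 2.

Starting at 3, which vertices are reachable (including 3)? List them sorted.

Start at 3.
Its neighbours: 1, 4, 5, 6, 7.
Then their neighbours: 2, 8.
Every vertex is now reached.

1, 2, 3, 4, 5, 6, 7, 8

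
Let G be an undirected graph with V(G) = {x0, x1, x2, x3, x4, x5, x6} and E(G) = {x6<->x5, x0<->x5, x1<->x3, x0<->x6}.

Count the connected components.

4

From x0: component {x0, x5, x6}.
From x1: component {x1, x3}.
From x2: component {x2}.
From x4: component {x4}.
That's 4 components.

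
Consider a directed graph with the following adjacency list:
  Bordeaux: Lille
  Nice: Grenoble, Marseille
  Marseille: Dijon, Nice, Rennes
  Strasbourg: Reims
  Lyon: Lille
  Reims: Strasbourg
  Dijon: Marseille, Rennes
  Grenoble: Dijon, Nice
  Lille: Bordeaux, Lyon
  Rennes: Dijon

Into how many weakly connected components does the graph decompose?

From Bordeaux: component {Bordeaux, Lille, Lyon}.
From Dijon: component {Dijon, Grenoble, Marseille, Nice, Rennes}.
From Reims: component {Reims, Strasbourg}.
That's 3 components.

3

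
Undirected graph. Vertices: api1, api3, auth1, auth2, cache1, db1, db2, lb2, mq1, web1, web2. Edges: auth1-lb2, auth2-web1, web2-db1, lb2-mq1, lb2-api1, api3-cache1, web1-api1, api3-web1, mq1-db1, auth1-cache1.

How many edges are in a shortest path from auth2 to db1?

5

Distance 0: auth2.
Distance 1: web1.
Distance 2: api1, api3.
Distance 3: cache1, lb2.
Distance 4: auth1, mq1.
Distance 5: db1 — contains db1.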